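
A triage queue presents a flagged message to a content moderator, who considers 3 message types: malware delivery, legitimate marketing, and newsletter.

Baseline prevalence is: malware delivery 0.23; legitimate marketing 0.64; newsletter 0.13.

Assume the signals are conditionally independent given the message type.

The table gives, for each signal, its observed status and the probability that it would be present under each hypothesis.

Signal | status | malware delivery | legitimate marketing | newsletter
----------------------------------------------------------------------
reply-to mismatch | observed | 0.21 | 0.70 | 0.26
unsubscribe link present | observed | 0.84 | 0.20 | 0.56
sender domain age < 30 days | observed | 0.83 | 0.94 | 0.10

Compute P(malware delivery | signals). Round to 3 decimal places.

0.281

Multiply each prior by the joint likelihood of the signal pattern:
  malware delivery: 0.23 × 0.21 × 0.84 × 0.83 = 0.033675
  legitimate marketing: 0.64 × 0.70 × 0.20 × 0.94 = 0.084224
  newsletter: 0.13 × 0.26 × 0.56 × 0.10 = 0.0018928
Marginal likelihood of the evidence = 0.11979.
P(malware delivery | evidence) = 0.033675 / 0.11979 ≈ 0.281.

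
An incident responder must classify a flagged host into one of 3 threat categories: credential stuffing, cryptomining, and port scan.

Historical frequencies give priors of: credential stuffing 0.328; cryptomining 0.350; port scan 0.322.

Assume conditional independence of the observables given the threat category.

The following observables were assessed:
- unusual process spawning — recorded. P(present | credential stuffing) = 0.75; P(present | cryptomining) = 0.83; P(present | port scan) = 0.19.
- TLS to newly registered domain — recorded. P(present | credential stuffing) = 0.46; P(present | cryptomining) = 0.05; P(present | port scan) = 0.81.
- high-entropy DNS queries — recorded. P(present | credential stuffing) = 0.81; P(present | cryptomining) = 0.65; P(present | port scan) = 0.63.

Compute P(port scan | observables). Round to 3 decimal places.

0.236

For each hypothesis, the unnormalized posterior weight is prior × product of the observable likelihoods:
  credential stuffing: 0.328 × 0.75 × 0.46 × 0.81 = 0.09166
  cryptomining: 0.350 × 0.83 × 0.05 × 0.65 = 0.0094412
  port scan: 0.322 × 0.19 × 0.81 × 0.63 = 0.03122
The unnormalized weights sum to 0.13232.
P(port scan | evidence) = 0.03122 / 0.13232 ≈ 0.236.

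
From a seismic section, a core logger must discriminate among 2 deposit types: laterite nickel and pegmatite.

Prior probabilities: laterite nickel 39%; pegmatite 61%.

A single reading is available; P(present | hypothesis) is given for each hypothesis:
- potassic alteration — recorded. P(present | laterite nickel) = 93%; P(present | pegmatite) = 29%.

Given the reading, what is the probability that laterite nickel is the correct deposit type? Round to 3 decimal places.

By Bayes' rule, the unnormalized weight for each hypothesis is prior × likelihood:
  laterite nickel: 0.39 × 0.93 = 0.3627
  pegmatite: 0.61 × 0.29 = 0.1769
Normalizing constant Z = 0.3627 + 0.1769 = 0.5396.
P(laterite nickel | evidence) = 0.3627 / 0.5396 ≈ 0.672.

0.672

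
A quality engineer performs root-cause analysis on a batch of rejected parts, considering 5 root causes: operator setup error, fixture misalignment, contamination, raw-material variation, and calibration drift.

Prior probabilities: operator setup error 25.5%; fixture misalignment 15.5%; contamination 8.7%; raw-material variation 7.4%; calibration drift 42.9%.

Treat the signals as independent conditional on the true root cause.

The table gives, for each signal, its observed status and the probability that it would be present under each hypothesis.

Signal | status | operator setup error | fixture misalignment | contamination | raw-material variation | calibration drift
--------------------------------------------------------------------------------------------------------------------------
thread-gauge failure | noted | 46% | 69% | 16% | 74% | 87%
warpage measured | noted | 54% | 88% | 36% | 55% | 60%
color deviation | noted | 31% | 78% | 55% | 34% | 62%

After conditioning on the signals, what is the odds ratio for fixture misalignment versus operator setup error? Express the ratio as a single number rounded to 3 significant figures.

Unnormalized posterior weight (prior times the signal likelihoods) for each of the two hypotheses:
  fixture misalignment: 0.155 × 0.69 × 0.88 × 0.78 = 0.07341
  operator setup error: 0.255 × 0.46 × 0.54 × 0.31 = 0.019636
Odds(fixture misalignment : operator setup error) = 0.07341 / 0.019636 ≈ 3.74.

3.74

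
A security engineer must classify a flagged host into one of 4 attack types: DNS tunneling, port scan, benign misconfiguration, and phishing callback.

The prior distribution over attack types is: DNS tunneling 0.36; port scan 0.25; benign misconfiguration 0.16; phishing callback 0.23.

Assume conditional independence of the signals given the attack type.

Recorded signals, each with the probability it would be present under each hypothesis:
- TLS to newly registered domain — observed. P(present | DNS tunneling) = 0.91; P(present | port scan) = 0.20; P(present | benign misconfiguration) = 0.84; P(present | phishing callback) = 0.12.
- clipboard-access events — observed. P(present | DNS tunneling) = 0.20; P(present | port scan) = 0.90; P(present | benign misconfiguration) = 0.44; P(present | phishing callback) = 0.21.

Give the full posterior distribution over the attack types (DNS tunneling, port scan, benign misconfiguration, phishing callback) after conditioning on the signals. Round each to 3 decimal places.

For each hypothesis, the unnormalized posterior weight is prior × product of the signal likelihoods:
  DNS tunneling: 0.36 × 0.91 × 0.20 = 0.06552
  port scan: 0.25 × 0.20 × 0.90 = 0.045
  benign misconfiguration: 0.16 × 0.84 × 0.44 = 0.059136
  phishing callback: 0.23 × 0.12 × 0.21 = 0.005796
The unnormalized weights sum to 0.17545.
P(DNS tunneling | evidence) = 0.06552 / 0.17545 ≈ 0.373
P(port scan | evidence) = 0.045 / 0.17545 ≈ 0.256
P(benign misconfiguration | evidence) = 0.059136 / 0.17545 ≈ 0.337
P(phishing callback | evidence) = 0.005796 / 0.17545 ≈ 0.033

0.373, 0.256, 0.337, 0.033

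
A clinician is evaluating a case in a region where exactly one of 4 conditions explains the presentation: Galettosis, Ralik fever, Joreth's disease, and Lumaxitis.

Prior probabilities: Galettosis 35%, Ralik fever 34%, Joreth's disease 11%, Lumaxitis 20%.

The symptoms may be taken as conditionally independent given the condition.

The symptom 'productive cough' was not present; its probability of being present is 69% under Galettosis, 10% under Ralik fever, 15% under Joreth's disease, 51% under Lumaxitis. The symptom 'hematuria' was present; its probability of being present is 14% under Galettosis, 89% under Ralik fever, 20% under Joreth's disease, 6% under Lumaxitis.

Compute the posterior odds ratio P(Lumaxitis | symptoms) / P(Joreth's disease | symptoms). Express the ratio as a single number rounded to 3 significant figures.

Unnormalized posterior weight (prior times the symptom likelihoods) for each of the two hypotheses (using 1 − P(present | H) for each absent symptom):
  Lumaxitis: 0.20 × (1 − 0.51) × 0.06 = 0.00588
  Joreth's disease: 0.11 × (1 − 0.15) × 0.20 = 0.0187
Odds(Lumaxitis : Joreth's disease) = 0.00588 / 0.0187 ≈ 0.314.

0.314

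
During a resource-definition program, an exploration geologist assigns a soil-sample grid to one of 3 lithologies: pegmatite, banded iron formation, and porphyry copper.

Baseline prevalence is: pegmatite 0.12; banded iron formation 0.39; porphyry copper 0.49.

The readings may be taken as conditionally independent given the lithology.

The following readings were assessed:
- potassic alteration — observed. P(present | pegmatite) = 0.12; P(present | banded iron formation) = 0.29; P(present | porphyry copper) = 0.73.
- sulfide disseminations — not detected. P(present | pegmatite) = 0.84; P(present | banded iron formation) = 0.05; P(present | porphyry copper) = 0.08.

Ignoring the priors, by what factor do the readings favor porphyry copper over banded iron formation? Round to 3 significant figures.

2.44

The Bayes factor is the ratio of the joint likelihoods of the reading pattern under the two hypotheses (using 1 − P(present | H) for each absent reading).
  porphyry copper: 0.73 × (1 − 0.08) = 0.6716
  banded iron formation: 0.29 × (1 − 0.05) = 0.2755
Bayes factor = 0.6716 / 0.2755 ≈ 2.44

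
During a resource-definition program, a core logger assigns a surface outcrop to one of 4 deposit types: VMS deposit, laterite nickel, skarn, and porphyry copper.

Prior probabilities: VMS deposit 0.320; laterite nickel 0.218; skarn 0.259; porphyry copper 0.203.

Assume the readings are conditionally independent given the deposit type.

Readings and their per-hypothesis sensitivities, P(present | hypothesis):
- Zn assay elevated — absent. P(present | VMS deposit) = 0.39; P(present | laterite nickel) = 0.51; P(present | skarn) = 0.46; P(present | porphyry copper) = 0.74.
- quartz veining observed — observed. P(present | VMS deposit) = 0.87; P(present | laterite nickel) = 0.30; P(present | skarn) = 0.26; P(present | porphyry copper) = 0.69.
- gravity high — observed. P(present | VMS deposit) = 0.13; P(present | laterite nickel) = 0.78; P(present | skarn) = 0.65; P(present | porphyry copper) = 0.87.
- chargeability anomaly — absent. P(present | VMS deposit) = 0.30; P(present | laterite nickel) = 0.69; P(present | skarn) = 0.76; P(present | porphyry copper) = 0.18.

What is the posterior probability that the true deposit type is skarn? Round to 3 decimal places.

By Bayes' rule with conditional independence, the unnormalized weight for each hypothesis is prior × ∏ likelihoods (using 1 − P(present | H) for each absent reading):
  VMS deposit: 0.320 × (1 − 0.39) × 0.87 × 0.13 × (1 − 0.30) = 0.015454
  laterite nickel: 0.218 × (1 − 0.51) × 0.30 × 0.78 × (1 − 0.69) = 0.0077487
  skarn: 0.259 × (1 − 0.46) × 0.26 × 0.65 × (1 − 0.76) = 0.0056727
  porphyry copper: 0.203 × (1 − 0.74) × 0.69 × 0.87 × (1 − 0.18) = 0.025981
Normalizing constant Z = 0.015454 + 0.0077487 + 0.0056727 + 0.025981 = 0.054856.
P(skarn | evidence) = 0.0056727 / 0.054856 ≈ 0.103.

0.103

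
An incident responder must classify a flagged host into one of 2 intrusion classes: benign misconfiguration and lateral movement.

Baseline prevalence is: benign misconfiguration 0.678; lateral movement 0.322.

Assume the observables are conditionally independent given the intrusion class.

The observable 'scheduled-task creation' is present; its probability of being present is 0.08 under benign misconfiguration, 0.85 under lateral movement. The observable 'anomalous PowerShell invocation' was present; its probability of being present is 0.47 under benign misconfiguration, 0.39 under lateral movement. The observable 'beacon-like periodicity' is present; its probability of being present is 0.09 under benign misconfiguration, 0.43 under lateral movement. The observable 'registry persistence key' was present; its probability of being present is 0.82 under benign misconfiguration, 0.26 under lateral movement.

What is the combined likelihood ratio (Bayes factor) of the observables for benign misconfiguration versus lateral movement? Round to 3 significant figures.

0.0749

Take the product of per-observable likelihoods under each hypothesis, then divide.
  benign misconfiguration: 0.08 × 0.47 × 0.09 × 0.82 = 0.0027749
  lateral movement: 0.85 × 0.39 × 0.43 × 0.26 = 0.037062
Bayes factor = 0.0027749 / 0.037062 ≈ 0.0749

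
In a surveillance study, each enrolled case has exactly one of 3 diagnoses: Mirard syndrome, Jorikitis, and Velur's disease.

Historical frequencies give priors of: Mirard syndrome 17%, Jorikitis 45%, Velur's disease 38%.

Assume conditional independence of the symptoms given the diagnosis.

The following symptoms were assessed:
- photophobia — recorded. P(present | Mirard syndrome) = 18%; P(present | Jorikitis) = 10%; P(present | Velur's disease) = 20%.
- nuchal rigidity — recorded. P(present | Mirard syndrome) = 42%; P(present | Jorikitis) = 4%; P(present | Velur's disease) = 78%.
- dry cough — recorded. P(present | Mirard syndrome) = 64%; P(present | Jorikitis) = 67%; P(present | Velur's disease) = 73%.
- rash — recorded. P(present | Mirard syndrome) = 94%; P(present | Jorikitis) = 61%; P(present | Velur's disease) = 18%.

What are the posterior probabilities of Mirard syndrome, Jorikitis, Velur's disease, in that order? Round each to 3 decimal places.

Multiply each prior by the joint likelihood of the symptom pattern:
  Mirard syndrome: 0.17 × 0.18 × 0.42 × 0.64 × 0.94 = 0.0077318
  Jorikitis: 0.45 × 0.10 × 0.04 × 0.67 × 0.61 = 0.00073566
  Velur's disease: 0.38 × 0.20 × 0.78 × 0.73 × 0.18 = 0.0077894
The unnormalized weights sum to 0.016257.
P(Mirard syndrome | evidence) = 0.0077318 / 0.016257 ≈ 0.476
P(Jorikitis | evidence) = 0.00073566 / 0.016257 ≈ 0.045
P(Velur's disease | evidence) = 0.0077894 / 0.016257 ≈ 0.479

0.476, 0.045, 0.479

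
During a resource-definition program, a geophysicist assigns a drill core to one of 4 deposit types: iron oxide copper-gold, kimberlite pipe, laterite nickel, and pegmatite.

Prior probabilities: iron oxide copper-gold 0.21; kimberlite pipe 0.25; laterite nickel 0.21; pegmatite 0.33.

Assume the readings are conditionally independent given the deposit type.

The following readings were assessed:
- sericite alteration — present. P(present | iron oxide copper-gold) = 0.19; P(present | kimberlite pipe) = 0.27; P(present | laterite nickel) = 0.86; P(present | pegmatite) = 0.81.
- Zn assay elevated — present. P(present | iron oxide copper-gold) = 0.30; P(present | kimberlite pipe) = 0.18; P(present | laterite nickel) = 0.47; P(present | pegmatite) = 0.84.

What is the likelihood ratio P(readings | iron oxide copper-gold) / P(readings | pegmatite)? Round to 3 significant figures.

The Bayes factor is the ratio of the joint likelihoods of the reading pattern under the two hypotheses.
  iron oxide copper-gold: 0.19 × 0.30 = 0.057
  pegmatite: 0.81 × 0.84 = 0.6804
Bayes factor = 0.057 / 0.6804 ≈ 0.0838

0.0838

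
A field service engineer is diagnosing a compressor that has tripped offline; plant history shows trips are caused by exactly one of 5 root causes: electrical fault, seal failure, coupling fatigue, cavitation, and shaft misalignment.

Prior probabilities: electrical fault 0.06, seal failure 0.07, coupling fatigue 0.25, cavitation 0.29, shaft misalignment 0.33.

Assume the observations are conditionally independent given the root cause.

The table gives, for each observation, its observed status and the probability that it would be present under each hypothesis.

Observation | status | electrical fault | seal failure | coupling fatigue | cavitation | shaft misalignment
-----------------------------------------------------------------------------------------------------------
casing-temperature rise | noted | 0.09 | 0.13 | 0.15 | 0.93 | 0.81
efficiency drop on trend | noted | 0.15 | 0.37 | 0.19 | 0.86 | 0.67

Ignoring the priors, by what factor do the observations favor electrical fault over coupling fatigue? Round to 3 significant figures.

Take the product of per-observation likelihoods under each hypothesis, then divide.
  electrical fault: 0.09 × 0.15 = 0.0135
  coupling fatigue: 0.15 × 0.19 = 0.0285
Bayes factor = 0.0135 / 0.0285 ≈ 0.474

0.474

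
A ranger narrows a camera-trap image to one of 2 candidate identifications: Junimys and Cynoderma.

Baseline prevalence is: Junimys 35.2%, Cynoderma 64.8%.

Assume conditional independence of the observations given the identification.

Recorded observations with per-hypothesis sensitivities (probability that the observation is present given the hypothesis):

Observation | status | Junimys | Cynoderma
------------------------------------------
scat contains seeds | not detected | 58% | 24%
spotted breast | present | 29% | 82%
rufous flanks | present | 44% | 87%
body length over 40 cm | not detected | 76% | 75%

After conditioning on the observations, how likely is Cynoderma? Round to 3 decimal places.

For each hypothesis, the unnormalized posterior weight is prior × product of the observation likelihoods (using 1 − P(present | H) for each absent observation):
  Junimys: 0.352 × (1 − 0.58) × 0.29 × 0.44 × (1 − 0.76) = 0.0045275
  Cynoderma: 0.648 × (1 − 0.24) × 0.82 × 0.87 × (1 − 0.75) = 0.087834
Normalizing constant Z = 0.0045275 + 0.087834 = 0.092361.
P(Cynoderma | evidence) = 0.087834 / 0.092361 ≈ 0.951.

0.951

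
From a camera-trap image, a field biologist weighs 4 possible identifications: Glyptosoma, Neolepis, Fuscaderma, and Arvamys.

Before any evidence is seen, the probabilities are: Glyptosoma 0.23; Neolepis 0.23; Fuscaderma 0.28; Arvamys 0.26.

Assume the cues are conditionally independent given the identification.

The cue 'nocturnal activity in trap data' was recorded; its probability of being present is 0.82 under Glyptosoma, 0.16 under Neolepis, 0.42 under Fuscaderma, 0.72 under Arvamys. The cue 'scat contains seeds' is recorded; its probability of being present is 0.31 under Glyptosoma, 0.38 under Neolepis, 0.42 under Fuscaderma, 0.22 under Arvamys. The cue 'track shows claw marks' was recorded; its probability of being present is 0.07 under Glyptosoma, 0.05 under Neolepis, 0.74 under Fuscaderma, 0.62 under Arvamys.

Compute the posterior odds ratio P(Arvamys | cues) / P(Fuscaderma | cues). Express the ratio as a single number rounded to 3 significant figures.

0.699

The normalizing constant cancels in an odds ratio, so compute prior × likelihood for the two hypotheses only:
  Arvamys: 0.26 × 0.72 × 0.22 × 0.62 = 0.025534
  Fuscaderma: 0.28 × 0.42 × 0.42 × 0.74 = 0.03655
Odds(Arvamys : Fuscaderma) = 0.025534 / 0.03655 ≈ 0.699.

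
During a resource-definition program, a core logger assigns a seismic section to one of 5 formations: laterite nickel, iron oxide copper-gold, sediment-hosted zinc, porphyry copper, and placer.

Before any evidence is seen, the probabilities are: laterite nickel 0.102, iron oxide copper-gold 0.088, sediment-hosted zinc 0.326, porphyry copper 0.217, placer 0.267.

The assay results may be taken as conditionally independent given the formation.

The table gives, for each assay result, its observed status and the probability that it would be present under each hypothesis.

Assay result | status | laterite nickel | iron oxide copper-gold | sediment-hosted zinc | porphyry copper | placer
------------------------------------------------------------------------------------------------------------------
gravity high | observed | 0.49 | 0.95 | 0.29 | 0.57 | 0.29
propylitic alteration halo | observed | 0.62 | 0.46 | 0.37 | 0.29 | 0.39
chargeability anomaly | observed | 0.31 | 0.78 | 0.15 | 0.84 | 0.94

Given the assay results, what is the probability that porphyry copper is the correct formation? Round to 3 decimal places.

0.291

Multiply each prior by the joint likelihood of the assay result pattern:
  laterite nickel: 0.102 × 0.49 × 0.62 × 0.31 = 0.0096062
  iron oxide copper-gold: 0.088 × 0.95 × 0.46 × 0.78 = 0.029996
  sediment-hosted zinc: 0.326 × 0.29 × 0.37 × 0.15 = 0.005247
  porphyry copper: 0.217 × 0.57 × 0.29 × 0.84 = 0.030131
  placer: 0.267 × 0.29 × 0.39 × 0.94 = 0.028386
Marginal likelihood of the evidence = 0.10337.
P(porphyry copper | evidence) = 0.030131 / 0.10337 ≈ 0.291.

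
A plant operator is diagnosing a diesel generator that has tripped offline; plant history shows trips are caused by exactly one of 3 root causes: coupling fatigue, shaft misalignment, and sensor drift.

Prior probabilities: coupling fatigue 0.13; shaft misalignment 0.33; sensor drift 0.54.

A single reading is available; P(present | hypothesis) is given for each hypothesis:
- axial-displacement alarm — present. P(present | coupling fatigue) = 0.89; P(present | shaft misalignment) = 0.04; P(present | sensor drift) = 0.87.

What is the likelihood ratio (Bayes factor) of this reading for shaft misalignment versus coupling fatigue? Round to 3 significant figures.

0.0449

The Bayes factor is the ratio of the two likelihoods.
  shaft misalignment: 0.04
  coupling fatigue: 0.89
Bayes factor = 0.04 / 0.89 ≈ 0.0449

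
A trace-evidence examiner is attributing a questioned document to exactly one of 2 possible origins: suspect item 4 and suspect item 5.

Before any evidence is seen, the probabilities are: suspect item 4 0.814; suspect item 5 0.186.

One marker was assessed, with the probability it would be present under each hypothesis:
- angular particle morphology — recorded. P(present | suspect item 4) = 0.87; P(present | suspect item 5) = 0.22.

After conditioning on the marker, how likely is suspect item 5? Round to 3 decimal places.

0.055

For each hypothesis, the unnormalized posterior weight is prior × likelihood:
  suspect item 4: 0.814 × 0.87 = 0.70818
  suspect item 5: 0.186 × 0.22 = 0.04092
Marginal likelihood of the evidence = 0.7491.
P(suspect item 5 | evidence) = 0.04092 / 0.7491 ≈ 0.055.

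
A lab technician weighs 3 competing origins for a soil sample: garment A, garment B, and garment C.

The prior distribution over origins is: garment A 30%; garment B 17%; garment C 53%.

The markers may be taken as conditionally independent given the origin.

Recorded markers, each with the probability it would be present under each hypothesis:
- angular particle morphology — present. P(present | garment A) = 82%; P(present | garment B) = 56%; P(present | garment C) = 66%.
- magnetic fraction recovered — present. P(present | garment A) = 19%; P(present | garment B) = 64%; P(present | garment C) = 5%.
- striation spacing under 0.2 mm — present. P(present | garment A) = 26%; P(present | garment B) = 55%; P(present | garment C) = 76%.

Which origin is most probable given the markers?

By Bayes' rule with conditional independence, the unnormalized weight for each hypothesis is prior × ∏ likelihoods:
  garment A: 0.30 × 0.82 × 0.19 × 0.26 = 0.012152
  garment B: 0.17 × 0.56 × 0.64 × 0.55 = 0.03351
  garment C: 0.53 × 0.66 × 0.05 × 0.76 = 0.013292
Normalizing constant Z = 0.012152 + 0.03351 + 0.013292 = 0.058955.
P(garment A | evidence) ≈ 0.012152 / 0.058955 ≈ 0.206
P(garment B | evidence) ≈ 0.03351 / 0.058955 ≈ 0.568
P(garment C | evidence) ≈ 0.013292 / 0.058955 ≈ 0.225
The largest is 0.568, so garment B is most probable.

garment B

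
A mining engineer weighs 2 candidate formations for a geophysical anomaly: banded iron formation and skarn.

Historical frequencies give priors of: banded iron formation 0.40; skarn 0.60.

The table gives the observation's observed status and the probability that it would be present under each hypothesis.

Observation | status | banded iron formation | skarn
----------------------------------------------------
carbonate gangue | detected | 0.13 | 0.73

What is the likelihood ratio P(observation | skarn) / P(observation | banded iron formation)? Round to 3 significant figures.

Likelihood of this observation under each hypothesis:
  skarn: 0.73
  banded iron formation: 0.13
Bayes factor = 0.73 / 0.13 ≈ 5.62

5.62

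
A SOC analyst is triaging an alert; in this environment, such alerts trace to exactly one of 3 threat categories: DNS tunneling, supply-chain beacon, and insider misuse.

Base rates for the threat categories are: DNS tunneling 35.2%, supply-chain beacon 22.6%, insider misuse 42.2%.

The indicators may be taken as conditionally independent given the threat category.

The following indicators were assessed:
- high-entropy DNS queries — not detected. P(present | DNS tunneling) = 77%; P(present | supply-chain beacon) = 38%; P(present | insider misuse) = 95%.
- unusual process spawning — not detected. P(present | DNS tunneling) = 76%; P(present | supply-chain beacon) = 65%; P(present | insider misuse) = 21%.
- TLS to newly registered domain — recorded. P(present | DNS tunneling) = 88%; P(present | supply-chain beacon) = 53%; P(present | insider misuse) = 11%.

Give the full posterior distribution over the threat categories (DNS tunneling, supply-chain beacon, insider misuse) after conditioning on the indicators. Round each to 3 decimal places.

Multiply each prior by the joint likelihood of the indicator pattern (using 1 − P(present | H) for each absent indicator):
  DNS tunneling: 0.352 × (1 − 0.77) × (1 − 0.76) × 0.88 = 0.017099
  supply-chain beacon: 0.226 × (1 − 0.38) × (1 − 0.65) × 0.53 = 0.025992
  insider misuse: 0.422 × (1 − 0.95) × (1 − 0.21) × 0.11 = 0.0018336
Marginal likelihood of the evidence = 0.044925.
P(DNS tunneling | evidence) = 0.017099 / 0.044925 ≈ 0.381
P(supply-chain beacon | evidence) = 0.025992 / 0.044925 ≈ 0.579
P(insider misuse | evidence) = 0.0018336 / 0.044925 ≈ 0.041

0.381, 0.579, 0.041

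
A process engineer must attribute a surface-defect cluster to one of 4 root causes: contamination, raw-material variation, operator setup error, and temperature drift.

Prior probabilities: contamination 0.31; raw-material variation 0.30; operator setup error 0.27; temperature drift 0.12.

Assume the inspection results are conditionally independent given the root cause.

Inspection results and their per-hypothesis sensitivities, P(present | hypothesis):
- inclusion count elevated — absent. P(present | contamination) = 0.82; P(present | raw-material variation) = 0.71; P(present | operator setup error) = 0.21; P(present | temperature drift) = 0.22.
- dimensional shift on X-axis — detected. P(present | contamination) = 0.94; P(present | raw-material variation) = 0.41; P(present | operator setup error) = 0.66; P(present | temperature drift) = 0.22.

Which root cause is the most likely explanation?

operator setup error

Multiply each prior by the joint likelihood of the inspection result pattern (using 1 − P(present | H) for each absent inspection result):
  contamination: 0.31 × (1 − 0.82) × 0.94 = 0.052452
  raw-material variation: 0.30 × (1 − 0.71) × 0.41 = 0.03567
  operator setup error: 0.27 × (1 − 0.21) × 0.66 = 0.14078
  temperature drift: 0.12 × (1 − 0.22) × 0.22 = 0.020592
Normalizing constant Z = 0.052452 + 0.03567 + 0.14078 + 0.020592 = 0.24949.
P(contamination | evidence) ≈ 0.052452 / 0.24949 ≈ 0.210
P(raw-material variation | evidence) ≈ 0.03567 / 0.24949 ≈ 0.143
P(operator setup error | evidence) ≈ 0.14078 / 0.24949 ≈ 0.564
P(temperature drift | evidence) ≈ 0.020592 / 0.24949 ≈ 0.083
The largest is 0.564, so operator setup error is most probable.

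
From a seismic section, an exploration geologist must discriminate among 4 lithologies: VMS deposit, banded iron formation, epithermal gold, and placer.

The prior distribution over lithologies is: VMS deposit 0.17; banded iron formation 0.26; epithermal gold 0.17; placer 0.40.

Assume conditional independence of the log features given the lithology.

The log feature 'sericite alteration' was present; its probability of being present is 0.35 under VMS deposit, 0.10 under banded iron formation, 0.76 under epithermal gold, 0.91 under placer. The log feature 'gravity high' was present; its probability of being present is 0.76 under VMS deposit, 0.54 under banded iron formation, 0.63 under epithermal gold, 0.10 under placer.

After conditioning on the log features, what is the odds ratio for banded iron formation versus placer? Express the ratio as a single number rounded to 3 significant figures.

Posterior odds equal prior odds times the likelihood ratio; only the two competing hypotheses matter.
  banded iron formation: 0.26 × 0.10 × 0.54 = 0.01404
  placer: 0.40 × 0.91 × 0.10 = 0.0364
Posterior odds = 0.01404 / 0.0364 ≈ 0.386.

0.386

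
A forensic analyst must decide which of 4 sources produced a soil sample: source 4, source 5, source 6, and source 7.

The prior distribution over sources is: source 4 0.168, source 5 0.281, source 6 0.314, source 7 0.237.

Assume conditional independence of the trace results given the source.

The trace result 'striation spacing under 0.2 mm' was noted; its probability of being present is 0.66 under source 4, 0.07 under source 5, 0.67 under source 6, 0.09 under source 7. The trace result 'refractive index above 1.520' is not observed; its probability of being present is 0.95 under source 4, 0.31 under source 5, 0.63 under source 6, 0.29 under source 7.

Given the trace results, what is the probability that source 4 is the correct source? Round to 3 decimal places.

By Bayes' rule with conditional independence, the unnormalized weight for each hypothesis is prior × ∏ likelihoods (using 1 − P(present | H) for each absent trace result):
  source 4: 0.168 × 0.66 × (1 − 0.95) = 0.005544
  source 5: 0.281 × 0.07 × (1 − 0.31) = 0.013572
  source 6: 0.314 × 0.67 × (1 − 0.63) = 0.077841
  source 7: 0.237 × 0.09 × (1 − 0.29) = 0.015144
Marginal likelihood of the evidence = 0.1121.
P(source 4 | evidence) = 0.005544 / 0.1121 ≈ 0.049.

0.049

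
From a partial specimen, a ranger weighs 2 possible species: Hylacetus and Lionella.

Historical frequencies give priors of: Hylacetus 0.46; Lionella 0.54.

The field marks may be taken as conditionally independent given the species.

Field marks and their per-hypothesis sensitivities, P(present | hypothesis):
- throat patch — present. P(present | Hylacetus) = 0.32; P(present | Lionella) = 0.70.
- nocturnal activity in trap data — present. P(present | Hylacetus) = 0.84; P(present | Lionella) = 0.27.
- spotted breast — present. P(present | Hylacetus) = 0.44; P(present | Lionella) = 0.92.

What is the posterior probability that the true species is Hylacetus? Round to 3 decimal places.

0.367

Multiply each prior by the joint likelihood of the field mark pattern:
  Hylacetus: 0.46 × 0.32 × 0.84 × 0.44 = 0.054405
  Lionella: 0.54 × 0.70 × 0.27 × 0.92 = 0.093895
Marginal likelihood of the evidence = 0.1483.
P(Hylacetus | evidence) = 0.054405 / 0.1483 ≈ 0.367.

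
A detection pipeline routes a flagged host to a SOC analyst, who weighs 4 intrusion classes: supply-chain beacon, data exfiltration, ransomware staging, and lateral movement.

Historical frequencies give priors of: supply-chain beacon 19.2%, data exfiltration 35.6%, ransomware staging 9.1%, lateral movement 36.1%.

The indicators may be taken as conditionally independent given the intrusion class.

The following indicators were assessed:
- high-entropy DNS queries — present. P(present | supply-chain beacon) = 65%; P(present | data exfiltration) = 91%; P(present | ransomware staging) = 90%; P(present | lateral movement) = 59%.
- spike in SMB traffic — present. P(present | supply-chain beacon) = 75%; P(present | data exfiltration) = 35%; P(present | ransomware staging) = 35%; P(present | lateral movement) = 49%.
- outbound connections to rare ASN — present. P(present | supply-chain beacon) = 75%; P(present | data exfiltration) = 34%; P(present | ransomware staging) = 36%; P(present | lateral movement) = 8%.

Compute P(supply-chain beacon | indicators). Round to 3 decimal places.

For each hypothesis, the unnormalized posterior weight is prior × product of the indicator likelihoods:
  supply-chain beacon: 0.192 × 0.65 × 0.75 × 0.75 = 0.0702
  data exfiltration: 0.356 × 0.91 × 0.35 × 0.34 = 0.038551
  ransomware staging: 0.091 × 0.90 × 0.35 × 0.36 = 0.010319
  lateral movement: 0.361 × 0.59 × 0.49 × 0.08 = 0.0083492
Normalizing constant Z = 0.0702 + 0.038551 + 0.010319 + 0.0083492 = 0.12742.
P(supply-chain beacon | evidence) = 0.0702 / 0.12742 ≈ 0.551.

0.551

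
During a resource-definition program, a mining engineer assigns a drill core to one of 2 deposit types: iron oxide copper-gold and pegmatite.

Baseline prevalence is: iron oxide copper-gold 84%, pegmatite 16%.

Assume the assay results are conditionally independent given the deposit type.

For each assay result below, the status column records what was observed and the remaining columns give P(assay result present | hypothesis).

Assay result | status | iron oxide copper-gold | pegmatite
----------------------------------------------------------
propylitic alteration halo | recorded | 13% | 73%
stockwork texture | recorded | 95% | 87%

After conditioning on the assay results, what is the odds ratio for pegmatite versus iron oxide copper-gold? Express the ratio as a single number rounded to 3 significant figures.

Posterior odds equal prior odds times the likelihood ratio; only the two competing hypotheses matter.
  pegmatite: 0.16 × 0.73 × 0.87 = 0.10162
  iron oxide copper-gold: 0.84 × 0.13 × 0.95 = 0.10374
Posterior odds = 0.10162 / 0.10374 ≈ 0.980.

0.980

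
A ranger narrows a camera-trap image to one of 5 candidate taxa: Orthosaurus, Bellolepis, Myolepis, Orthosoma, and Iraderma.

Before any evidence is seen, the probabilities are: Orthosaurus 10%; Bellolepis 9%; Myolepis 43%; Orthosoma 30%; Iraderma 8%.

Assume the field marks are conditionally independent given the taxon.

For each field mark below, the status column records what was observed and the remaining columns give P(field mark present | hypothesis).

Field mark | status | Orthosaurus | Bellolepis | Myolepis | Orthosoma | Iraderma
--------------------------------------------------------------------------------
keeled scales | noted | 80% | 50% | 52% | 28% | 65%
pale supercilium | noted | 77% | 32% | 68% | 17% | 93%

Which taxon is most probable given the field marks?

Multiply each prior by the joint likelihood of the field mark pattern:
  Orthosaurus: 0.10 × 0.80 × 0.77 = 0.0616
  Bellolepis: 0.09 × 0.50 × 0.32 = 0.0144
  Myolepis: 0.43 × 0.52 × 0.68 = 0.15205
  Orthosoma: 0.30 × 0.28 × 0.17 = 0.01428
  Iraderma: 0.08 × 0.65 × 0.93 = 0.04836
The unnormalized weights sum to 0.29069.
P(Orthosaurus | evidence) ≈ 0.0616 / 0.29069 ≈ 0.212
P(Bellolepis | evidence) ≈ 0.0144 / 0.29069 ≈ 0.050
P(Myolepis | evidence) ≈ 0.15205 / 0.29069 ≈ 0.523
P(Orthosoma | evidence) ≈ 0.01428 / 0.29069 ≈ 0.049
P(Iraderma | evidence) ≈ 0.04836 / 0.29069 ≈ 0.166
The largest is 0.523, so Myolepis is most probable.

Myolepis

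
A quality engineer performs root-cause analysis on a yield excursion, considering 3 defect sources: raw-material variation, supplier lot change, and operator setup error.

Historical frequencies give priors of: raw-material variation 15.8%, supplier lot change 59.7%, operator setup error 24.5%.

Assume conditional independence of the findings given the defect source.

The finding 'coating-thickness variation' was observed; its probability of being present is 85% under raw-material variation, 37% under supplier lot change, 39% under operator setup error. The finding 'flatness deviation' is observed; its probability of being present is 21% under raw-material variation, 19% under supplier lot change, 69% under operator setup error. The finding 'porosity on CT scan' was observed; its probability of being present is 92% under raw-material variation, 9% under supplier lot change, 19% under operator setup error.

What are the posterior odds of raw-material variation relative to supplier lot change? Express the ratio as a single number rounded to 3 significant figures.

6.87

Unnormalized posterior weight (prior times the finding likelihoods) for each of the two hypotheses:
  raw-material variation: 0.158 × 0.85 × 0.21 × 0.92 = 0.025947
  supplier lot change: 0.597 × 0.37 × 0.19 × 0.09 = 0.0037772
Posterior odds = 0.025947 / 0.0037772 ≈ 6.87.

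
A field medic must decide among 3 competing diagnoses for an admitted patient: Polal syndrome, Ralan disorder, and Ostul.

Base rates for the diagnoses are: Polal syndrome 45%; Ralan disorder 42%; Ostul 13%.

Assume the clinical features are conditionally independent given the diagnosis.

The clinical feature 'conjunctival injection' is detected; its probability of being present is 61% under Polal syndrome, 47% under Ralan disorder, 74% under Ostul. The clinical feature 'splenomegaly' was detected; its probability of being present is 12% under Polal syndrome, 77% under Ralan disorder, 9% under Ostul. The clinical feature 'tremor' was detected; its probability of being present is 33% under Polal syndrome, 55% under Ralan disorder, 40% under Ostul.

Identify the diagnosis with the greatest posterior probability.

Ralan disorder

By Bayes' rule with conditional independence, the unnormalized weight for each hypothesis is prior × ∏ likelihoods:
  Polal syndrome: 0.45 × 0.61 × 0.12 × 0.33 = 0.01087
  Ralan disorder: 0.42 × 0.47 × 0.77 × 0.55 = 0.083599
  Ostul: 0.13 × 0.74 × 0.09 × 0.40 = 0.0034632
The unnormalized weights sum to 0.097932.
P(Polal syndrome | evidence) ≈ 0.01087 / 0.097932 ≈ 0.111
P(Ralan disorder | evidence) ≈ 0.083599 / 0.097932 ≈ 0.854
P(Ostul | evidence) ≈ 0.0034632 / 0.097932 ≈ 0.035
The largest is 0.854, so Ralan disorder is most probable.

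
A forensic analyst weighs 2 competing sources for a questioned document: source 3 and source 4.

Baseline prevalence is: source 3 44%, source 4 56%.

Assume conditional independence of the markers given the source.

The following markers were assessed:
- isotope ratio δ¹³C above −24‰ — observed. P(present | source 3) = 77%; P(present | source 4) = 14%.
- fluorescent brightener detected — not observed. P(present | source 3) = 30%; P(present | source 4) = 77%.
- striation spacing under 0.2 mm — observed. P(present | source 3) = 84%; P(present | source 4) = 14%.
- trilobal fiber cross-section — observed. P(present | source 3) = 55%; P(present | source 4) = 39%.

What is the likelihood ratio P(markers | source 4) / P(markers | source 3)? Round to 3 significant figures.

Joint likelihood of the marker pattern under each hypothesis (using 1 − P(present | H) for each absent marker):
  source 4: 0.14 × (1 − 0.77) × 0.14 × 0.39 = 0.0017581
  source 3: 0.77 × (1 − 0.30) × 0.84 × 0.55 = 0.24902
Bayes factor = 0.0017581 / 0.24902 ≈ 0.00706

0.00706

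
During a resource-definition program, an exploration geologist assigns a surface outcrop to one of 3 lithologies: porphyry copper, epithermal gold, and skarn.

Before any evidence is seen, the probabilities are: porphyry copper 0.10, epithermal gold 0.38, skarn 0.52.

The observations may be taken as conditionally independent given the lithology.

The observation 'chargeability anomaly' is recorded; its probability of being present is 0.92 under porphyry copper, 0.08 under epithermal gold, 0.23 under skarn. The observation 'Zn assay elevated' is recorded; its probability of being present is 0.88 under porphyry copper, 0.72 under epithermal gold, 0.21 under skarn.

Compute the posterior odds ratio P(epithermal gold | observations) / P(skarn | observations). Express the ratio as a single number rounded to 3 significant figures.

Posterior odds equal prior odds times the likelihood ratio; only the two competing hypotheses matter.
  epithermal gold: 0.38 × 0.08 × 0.72 = 0.021888
  skarn: 0.52 × 0.23 × 0.21 = 0.025116
Odds(epithermal gold : skarn) = 0.021888 / 0.025116 ≈ 0.871.

0.871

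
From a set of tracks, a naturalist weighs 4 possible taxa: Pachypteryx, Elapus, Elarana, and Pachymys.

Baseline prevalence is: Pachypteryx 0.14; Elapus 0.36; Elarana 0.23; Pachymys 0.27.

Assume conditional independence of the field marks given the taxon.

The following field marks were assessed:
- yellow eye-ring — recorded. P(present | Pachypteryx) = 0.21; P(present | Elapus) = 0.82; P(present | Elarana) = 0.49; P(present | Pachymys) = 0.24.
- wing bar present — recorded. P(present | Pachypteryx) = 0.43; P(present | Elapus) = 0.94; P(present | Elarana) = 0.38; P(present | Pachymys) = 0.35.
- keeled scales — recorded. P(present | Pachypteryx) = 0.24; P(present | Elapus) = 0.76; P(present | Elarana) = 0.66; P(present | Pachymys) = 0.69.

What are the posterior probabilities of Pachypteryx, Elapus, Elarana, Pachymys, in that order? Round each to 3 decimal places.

0.012, 0.818, 0.110, 0.061

For each hypothesis, the unnormalized posterior weight is prior × product of the field mark likelihoods:
  Pachypteryx: 0.14 × 0.21 × 0.43 × 0.24 = 0.0030341
  Elapus: 0.36 × 0.82 × 0.94 × 0.76 = 0.21089
  Elarana: 0.23 × 0.49 × 0.38 × 0.66 = 0.028265
  Pachymys: 0.27 × 0.24 × 0.35 × 0.69 = 0.015649
Normalizing constant Z = 0.0030341 + 0.21089 + 0.028265 + 0.015649 = 0.25784.
P(Pachypteryx | evidence) = 0.0030341 / 0.25784 ≈ 0.012
P(Elapus | evidence) = 0.21089 / 0.25784 ≈ 0.818
P(Elarana | evidence) = 0.028265 / 0.25784 ≈ 0.110
P(Pachymys | evidence) = 0.015649 / 0.25784 ≈ 0.061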